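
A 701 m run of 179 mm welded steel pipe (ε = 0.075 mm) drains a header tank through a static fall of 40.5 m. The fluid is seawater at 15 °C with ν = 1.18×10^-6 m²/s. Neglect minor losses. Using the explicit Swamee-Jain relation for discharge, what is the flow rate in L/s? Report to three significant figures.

Swamee-Jain (Type II): Q = -0.965·√(gD⁵h_f/L)·ln[ε/(3.7D) + √(3.17ν²L/(gD³h_f))]
√(gD⁵h_f/L) = √(9.81·0.179⁵·40.5/701) = 0.01021
ε/(3.7D) = 1.13×10^-4; √(3.17ν²L/(gD³h_f)) = 3.68×10^-5
Q = -0.965·0.01021·ln(1.501×10^-4) = 0.08671 m³/s
Check: V = 3.45 m/s, Re = 5.23×10^5, f = 0.01721, h_f = 40.8 m ≈ 40.5 m ✓

Q ≈ 86.7 L/s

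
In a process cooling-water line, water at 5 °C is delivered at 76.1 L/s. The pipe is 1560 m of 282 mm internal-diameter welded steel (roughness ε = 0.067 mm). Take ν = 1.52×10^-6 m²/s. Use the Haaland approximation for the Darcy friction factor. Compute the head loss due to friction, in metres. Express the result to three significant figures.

h_f ≈ 7.06 m

V = 4Q/(πD²) = 4·0.0761/(π·0.282²) = 1.218 m/s
Re = VD/ν = 1.218·0.282/1.52×10^-6 = 2.26×10^5 → turbulent
ε/D = 0.067/282 = 2.38×10^-4
Haaland: f = 0.01686
h_f = f(L/D)V²/(2g) = 0.01686·(1560/0.282)·1.218²/(2·9.81) = 7.059 m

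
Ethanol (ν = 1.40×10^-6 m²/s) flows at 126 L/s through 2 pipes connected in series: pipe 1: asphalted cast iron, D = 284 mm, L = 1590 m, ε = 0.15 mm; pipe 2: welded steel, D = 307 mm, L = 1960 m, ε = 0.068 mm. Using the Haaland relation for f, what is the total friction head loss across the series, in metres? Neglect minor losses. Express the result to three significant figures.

H ≈ 35.2 m

Pipe 1: V = 1.989 m/s, Re = 4.03×10^5, ε/D = 5.28×10^-4, f = 0.01793, h_1 = f(L/D)V²/2g = 20.24 m
Pipe 2: V = 1.702 m/s, Re = 3.73×10^5, ε/D = 2.21×10^-4, f = 0.01588, h_2 = f(L/D)V²/2g = 14.97 m
Series → Q common, losses add: H = Σh = 35.22 m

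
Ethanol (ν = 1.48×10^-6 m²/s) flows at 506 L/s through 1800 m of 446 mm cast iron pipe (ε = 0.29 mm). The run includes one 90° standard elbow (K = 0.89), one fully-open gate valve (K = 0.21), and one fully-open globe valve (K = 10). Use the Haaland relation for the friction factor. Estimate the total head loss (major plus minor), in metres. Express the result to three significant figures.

H_L ≈ 45.1 m

V = 4Q/(πD²) = 3.239 m/s; V²/2g = 0.5347 m
Re = 9.76×10^5, ε/D = 6.50×10^-4 → f = 0.01814 (Haaland)
Major: h_f = f(L/D)·V²/2g = 0.01814·4036·0.5347 = 39.14 m
Minor: ΣK = 11.1; h_m = ΣK·V²/2g = 5.935 m
Total H_L = 39.14 + 5.935 = 45.07 m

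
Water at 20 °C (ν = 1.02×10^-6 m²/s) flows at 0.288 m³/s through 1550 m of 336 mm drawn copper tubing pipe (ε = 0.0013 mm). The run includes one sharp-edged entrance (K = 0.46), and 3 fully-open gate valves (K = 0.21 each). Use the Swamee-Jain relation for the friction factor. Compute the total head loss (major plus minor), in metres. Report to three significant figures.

H_L ≈ 29.3 m

V = 4Q/(πD²) = 3.248 m/s; V²/2g = 0.5377 m
Re = 1.07×10^6, ε/D = 3.87×10^-6 → f = 0.01158 (Swamee-Jain)
Major: h_f = f(L/D)·V²/2g = 0.01158·4613·0.5377 = 28.72 m
Minor: ΣK = 1.09; h_m = ΣK·V²/2g = 0.5861 m
Total H_L = 28.72 + 0.5861 = 29.30 m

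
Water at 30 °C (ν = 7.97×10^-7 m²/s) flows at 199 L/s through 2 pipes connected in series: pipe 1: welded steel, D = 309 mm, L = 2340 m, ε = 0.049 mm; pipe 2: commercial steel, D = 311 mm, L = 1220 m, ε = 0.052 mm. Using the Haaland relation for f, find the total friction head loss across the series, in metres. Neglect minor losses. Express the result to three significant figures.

Pipe 1: V = 2.654 m/s, Re = 1.03×10^6, ε/D = 1.59×10^-4, f = 0.01409, h_1 = f(L/D)V²/2g = 38.30 m
Pipe 2: V = 2.620 m/s, Re = 1.02×10^6, ε/D = 1.67×10^-4, f = 0.01420, h_2 = f(L/D)V²/2g = 19.49 m
Series → Q common, losses add: H = Σh = 57.78 m

H ≈ 57.8 m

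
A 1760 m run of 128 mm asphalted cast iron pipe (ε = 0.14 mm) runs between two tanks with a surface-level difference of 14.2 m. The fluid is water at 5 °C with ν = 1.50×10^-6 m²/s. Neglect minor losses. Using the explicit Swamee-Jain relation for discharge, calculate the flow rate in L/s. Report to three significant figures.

Q ≈ 12.1 L/s

Swamee-Jain (Type II): Q = -0.965·√(gD⁵h_f/L)·ln[ε/(3.7D) + √(3.17ν²L/(gD³h_f))]
√(gD⁵h_f/L) = √(9.81·0.128⁵·14.2/1760) = 0.001649
ε/(3.7D) = 2.96×10^-4; √(3.17ν²L/(gD³h_f)) = 2.07×10^-4
Q = -0.965·0.001649·ln(5.029×10^-4) = 0.01209 m³/s
Check: V = 0.939 m/s, Re = 8.02×10^4, f = 0.02315, h_f = 14.3 m ≈ 14.2 m ✓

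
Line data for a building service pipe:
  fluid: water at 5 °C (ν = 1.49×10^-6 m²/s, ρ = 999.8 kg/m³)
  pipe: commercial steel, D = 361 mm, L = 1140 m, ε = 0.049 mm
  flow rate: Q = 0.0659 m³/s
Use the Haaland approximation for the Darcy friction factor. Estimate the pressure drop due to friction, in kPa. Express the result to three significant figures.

V = 4Q/(πD²) = 4·0.0659/(π·0.361²) = 0.6438 m/s
Re = VD/ν = 0.6438·0.361/1.49×10^-6 = 1.56×10^5 → turbulent
ε/D = 0.049/361 = 1.36×10^-4
Haaland: f = 0.01708
h_f = f(L/D)V²/(2g) = 0.01708·(1140/0.361)·0.6438²/(2·9.81) = 1.140 m
Δp = ρg·h_f = 999.8·9.81·1.140 = 11.18 kPa

Δp ≈ 11.2 kPa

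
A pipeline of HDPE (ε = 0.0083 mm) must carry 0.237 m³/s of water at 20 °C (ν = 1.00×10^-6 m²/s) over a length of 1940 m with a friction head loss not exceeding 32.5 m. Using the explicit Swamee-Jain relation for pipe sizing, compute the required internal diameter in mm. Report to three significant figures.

D ≈ 324 mm

Swamee-Jain (Type III): D = 0.66·[ε^1.25·(LQ²/(gh_f))^4.75 + ν·Q^9.4·(L/(gh_f))^5.2]^0.04
LQ²/(gh_f) = 0.3418; L/(gh_f) = 6.085
Term 1 = ε^1.25·(…)^4.75 = 2.72×10^-9; Term 2 = ν·Q^9.4·(…)^5.2 = 1.59×10^-8
D = 0.66·(2.72×10^-9 + 1.59×10^-8)^0.04 = 0.3238 m = 324 mm
Check: V = 2.88 m/s, Re = 9.32×10^5, f = 0.01232, h_f = 31.1 m ≈ 32.5 m ✓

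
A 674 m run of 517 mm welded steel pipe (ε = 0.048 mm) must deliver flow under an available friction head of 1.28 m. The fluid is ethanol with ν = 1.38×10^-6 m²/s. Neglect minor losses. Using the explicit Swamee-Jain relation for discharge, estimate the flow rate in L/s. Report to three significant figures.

Swamee-Jain (Type II): Q = -0.965·√(gD⁵h_f/L)·ln[ε/(3.7D) + √(3.17ν²L/(gD³h_f))]
√(gD⁵h_f/L) = √(9.81·0.517⁵·1.28/674) = 0.02623
ε/(3.7D) = 2.51×10^-5; √(3.17ν²L/(gD³h_f)) = 4.84×10^-5
Q = -0.965·0.02623·ln(7.352×10^-5) = 0.2409 m³/s
Check: V = 1.15 m/s, Re = 4.30×10^5, f = 0.01465, h_f = 1.28 m ≈ 1.28 m ✓

Q ≈ 241 L/s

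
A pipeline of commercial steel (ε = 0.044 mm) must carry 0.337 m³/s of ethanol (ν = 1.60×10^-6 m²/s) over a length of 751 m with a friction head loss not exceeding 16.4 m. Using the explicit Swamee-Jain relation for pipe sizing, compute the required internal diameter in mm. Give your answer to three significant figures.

Swamee-Jain (Type III): D = 0.66·[ε^1.25·(LQ²/(gh_f))^4.75 + ν·Q^9.4·(L/(gh_f))^5.2]^0.04
LQ²/(gh_f) = 0.5301; L/(gh_f) = 4.668
Term 1 = ε^1.25·(…)^4.75 = 1.76×10^-7; Term 2 = ν·Q^9.4·(…)^5.2 = 1.75×10^-7
D = 0.66·(1.76×10^-7 + 1.75×10^-7)^0.04 = 0.3642 m = 364 mm
Check: V = 3.23 m/s, Re = 7.36×10^5, f = 0.01416, h_f = 15.6 m ≈ 16.4 m ✓

D ≈ 364 mm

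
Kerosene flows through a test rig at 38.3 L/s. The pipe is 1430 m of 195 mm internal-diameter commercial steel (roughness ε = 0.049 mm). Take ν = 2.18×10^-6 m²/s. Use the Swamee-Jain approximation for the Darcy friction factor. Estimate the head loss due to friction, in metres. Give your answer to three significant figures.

V = 4Q/(πD²) = 4·0.0383/(π·0.195²) = 1.282 m/s
Re = VD/ν = 1.282·0.195/2.18×10^-6 = 1.15×10^5 → turbulent
ε/D = 0.049/195 = 2.51×10^-4
Swamee-Jain: f = 0.01885
h_f = f(L/D)V²/(2g) = 0.01885·(1430/0.195)·1.282²/(2·9.81) = 11.59 m

h_f ≈ 11.6 m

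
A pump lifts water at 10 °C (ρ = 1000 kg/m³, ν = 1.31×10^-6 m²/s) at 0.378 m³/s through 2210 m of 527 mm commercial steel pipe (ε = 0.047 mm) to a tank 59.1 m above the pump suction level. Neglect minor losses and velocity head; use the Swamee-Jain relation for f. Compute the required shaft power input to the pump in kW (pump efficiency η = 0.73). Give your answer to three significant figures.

P_shaft ≈ 345 kW

V = 4Q/(πD²) = 1.733 m/s; Re = 6.97×10^5; ε/D = 8.92×10^-5; f = 0.01381
h_f = f(L/D)V²/2g = 8.867 m
Total head H = z + h_f = 59.1 + 8.867 = 67.97 m
P_hyd = ρgQH = 1000·9.81·0.378·67.97 = 252.0 kW
P_shaft = P_hyd/η = 252.0/0.73 = 345.3 kW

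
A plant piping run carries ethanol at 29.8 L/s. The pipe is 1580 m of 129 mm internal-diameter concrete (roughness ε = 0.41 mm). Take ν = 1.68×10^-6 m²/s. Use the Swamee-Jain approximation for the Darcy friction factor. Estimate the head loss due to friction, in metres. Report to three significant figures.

h_f ≈ 89.3 m

V = 4Q/(πD²) = 4·0.0298/(π·0.129²) = 2.280 m/s
Re = VD/ν = 2.280·0.129/1.68×10^-6 = 1.75×10^5 → turbulent
ε/D = 0.41/129 = 0.00318
Swamee-Jain: f = 0.02752
h_f = f(L/D)V²/(2g) = 0.02752·(1580/0.129)·2.280²/(2·9.81) = 89.32 m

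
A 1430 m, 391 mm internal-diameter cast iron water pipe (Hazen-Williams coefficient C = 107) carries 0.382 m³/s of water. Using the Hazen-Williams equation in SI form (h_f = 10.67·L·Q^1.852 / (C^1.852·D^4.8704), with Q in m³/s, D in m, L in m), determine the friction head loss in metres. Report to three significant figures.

h_f ≈ 43.4 m

h_f = 10.67·1430·0.382^1.852 / (107^1.852·0.391^4.8704) = 43.38 m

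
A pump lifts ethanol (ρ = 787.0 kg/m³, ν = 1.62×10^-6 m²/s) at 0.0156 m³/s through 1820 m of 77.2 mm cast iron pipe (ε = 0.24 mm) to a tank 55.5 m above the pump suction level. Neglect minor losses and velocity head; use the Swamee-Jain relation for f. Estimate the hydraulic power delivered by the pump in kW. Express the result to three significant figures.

P_hyd ≈ 50.8 kW

V = 4Q/(πD²) = 3.333 m/s; Re = 1.59×10^5; ε/D = 0.00311; f = 0.02745
h_f = f(L/D)V²/2g = 366.4 m
Total head H = z + h_f = 55.5 + 366.4 = 421.9 m
P_hyd = ρgQH = 787.0·9.81·0.0156·421.9 = 50.81 kW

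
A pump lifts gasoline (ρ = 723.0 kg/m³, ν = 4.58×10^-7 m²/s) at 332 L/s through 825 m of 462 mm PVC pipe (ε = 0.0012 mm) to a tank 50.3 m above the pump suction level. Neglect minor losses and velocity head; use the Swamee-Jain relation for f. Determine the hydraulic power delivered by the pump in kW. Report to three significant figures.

V = 4Q/(πD²) = 1.980 m/s; Re = 2.00×10^6; ε/D = 2.60×10^-6; f = 0.01047
h_f = f(L/D)V²/2g = 3.736 m
Total head H = z + h_f = 50.3 + 3.736 = 54.04 m
P_hyd = ρgQH = 723.0·9.81·0.332·54.04 = 127.2 kW

P_hyd ≈ 127 kW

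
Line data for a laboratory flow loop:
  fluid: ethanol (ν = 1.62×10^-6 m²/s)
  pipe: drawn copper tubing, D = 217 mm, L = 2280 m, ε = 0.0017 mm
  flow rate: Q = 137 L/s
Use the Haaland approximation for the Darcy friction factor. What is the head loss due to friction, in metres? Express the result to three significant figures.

h_f ≈ 96.8 m

V = 4Q/(πD²) = 4·0.137/(π·0.217²) = 3.704 m/s
Re = VD/ν = 3.704·0.217/1.62×10^-6 = 4.96×10^5 → turbulent
ε/D = 0.0017/217 = 7.83×10^-6
Haaland: f = 0.01317
h_f = f(L/D)V²/(2g) = 0.01317·(2280/0.217)·3.704²/(2·9.81) = 96.76 m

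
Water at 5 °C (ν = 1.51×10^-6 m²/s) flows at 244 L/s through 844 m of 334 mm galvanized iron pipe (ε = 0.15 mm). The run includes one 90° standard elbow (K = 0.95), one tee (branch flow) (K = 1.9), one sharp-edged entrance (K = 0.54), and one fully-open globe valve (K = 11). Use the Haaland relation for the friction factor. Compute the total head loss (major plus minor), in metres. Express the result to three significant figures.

V = 4Q/(πD²) = 2.785 m/s; V²/2g = 0.3953 m
Re = 6.16×10^5, ε/D = 4.49×10^-4 → f = 0.01709 (Haaland)
Major: h_f = f(L/D)·V²/2g = 0.01709·2527·0.3953 = 17.07 m
Minor: ΣK = 14.4; h_m = ΣK·V²/2g = 5.688 m
Total H_L = 17.07 + 5.688 = 22.76 m

H_L ≈ 22.8 m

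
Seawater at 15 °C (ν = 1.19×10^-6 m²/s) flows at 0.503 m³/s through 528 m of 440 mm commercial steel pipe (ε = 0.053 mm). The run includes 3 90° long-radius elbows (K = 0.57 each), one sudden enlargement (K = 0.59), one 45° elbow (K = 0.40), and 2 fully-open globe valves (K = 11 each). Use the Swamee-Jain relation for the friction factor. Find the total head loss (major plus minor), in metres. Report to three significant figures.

H_L ≈ 22.9 m

V = 4Q/(πD²) = 3.308 m/s; V²/2g = 0.5578 m
Re = 1.22×10^6, ε/D = 1.20×10^-4 → f = 0.01360 (Swamee-Jain)
Major: h_f = f(L/D)·V²/2g = 0.01360·1200·0.5578 = 9.104 m
Minor: ΣK = 24.7; h_m = ΣK·V²/2g = 13.78 m
Total H_L = 9.104 + 13.78 = 22.88 m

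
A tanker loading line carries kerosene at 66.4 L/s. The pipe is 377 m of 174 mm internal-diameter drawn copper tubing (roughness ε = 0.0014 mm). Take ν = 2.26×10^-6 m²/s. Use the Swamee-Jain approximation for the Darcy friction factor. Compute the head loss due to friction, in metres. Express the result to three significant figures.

V = 4Q/(πD²) = 4·0.0664/(π·0.174²) = 2.792 m/s
Re = VD/ν = 2.792·0.174/2.26×10^-6 = 2.15×10^5 → turbulent
ε/D = 0.0014/174 = 8.05×10^-6
Swamee-Jain: f = 0.01539
h_f = f(L/D)V²/(2g) = 0.01539·(377/0.174)·2.792²/(2·9.81) = 13.25 m

h_f ≈ 13.3 m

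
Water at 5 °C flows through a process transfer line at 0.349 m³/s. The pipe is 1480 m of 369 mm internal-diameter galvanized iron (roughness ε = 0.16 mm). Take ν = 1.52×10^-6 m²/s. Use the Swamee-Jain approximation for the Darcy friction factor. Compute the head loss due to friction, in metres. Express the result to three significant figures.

h_f ≈ 37.0 m

V = 4Q/(πD²) = 4·0.349/(π·0.369²) = 3.263 m/s
Re = VD/ν = 3.263·0.369/1.52×10^-6 = 7.92×10^5 → turbulent
ε/D = 0.16/369 = 4.34×10^-4
Swamee-Jain: f = 0.01698
h_f = f(L/D)V²/(2g) = 0.01698·(1480/0.369)·3.263²/(2·9.81) = 36.96 m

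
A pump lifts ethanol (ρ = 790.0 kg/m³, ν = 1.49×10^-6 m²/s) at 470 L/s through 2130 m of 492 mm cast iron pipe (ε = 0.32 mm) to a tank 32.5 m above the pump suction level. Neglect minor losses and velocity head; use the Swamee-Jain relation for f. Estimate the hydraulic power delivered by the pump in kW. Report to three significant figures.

V = 4Q/(πD²) = 2.472 m/s; Re = 8.16×10^5; ε/D = 6.50×10^-4; f = 0.01834
h_f = f(L/D)V²/2g = 24.73 m
Total head H = z + h_f = 32.5 + 24.73 = 57.23 m
P_hyd = ρgQH = 790.0·9.81·0.470·57.23 = 208.5 kW

P_hyd ≈ 208 kW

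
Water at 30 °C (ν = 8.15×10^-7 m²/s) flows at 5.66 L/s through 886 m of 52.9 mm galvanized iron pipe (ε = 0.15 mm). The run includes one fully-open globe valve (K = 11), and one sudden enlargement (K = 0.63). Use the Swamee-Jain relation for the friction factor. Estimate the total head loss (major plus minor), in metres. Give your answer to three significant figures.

H_L ≈ 156 m

V = 4Q/(πD²) = 2.575 m/s; V²/2g = 0.3380 m
Re = 1.67×10^5, ε/D = 0.00284 → f = 0.02678 (Swamee-Jain)
Major: h_f = f(L/D)·V²/2g = 0.02678·16749·0.3380 = 151.6 m
Minor: ΣK = 11.6; h_m = ΣK·V²/2g = 3.931 m
Total H_L = 151.6 + 3.931 = 155.6 m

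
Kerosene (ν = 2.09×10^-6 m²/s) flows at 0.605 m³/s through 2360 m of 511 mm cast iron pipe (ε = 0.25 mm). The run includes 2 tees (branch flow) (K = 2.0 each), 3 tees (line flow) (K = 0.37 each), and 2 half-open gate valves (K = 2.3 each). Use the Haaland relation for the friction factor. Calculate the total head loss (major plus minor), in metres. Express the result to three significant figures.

V = 4Q/(πD²) = 2.950 m/s; V²/2g = 0.4436 m
Re = 7.21×10^5, ε/D = 4.89×10^-4 → f = 0.01726 (Haaland)
Major: h_f = f(L/D)·V²/2g = 0.01726·4618·0.4436 = 35.36 m
Minor: ΣK = 9.71; h_m = ΣK·V²/2g = 4.307 m
Total H_L = 35.36 + 4.307 = 39.67 m

H_L ≈ 39.7 m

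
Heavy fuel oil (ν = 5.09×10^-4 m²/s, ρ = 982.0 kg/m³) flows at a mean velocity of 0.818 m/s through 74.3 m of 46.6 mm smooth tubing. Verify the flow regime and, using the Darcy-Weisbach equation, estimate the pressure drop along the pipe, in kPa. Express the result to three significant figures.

Re = VD/ν = 0.818·0.04660/5.09×10^-4 = 74.9 → laminar (Re < 2300)
f = 64/Re = 0.8546
h_f = f(L/D)V²/(2g) = 0.8546·(74.3/0.04660)·0.818²/(2·9.81) = 46.47 m
Δp = ρg·h_f = 982.0·9.81·46.47 = 447.7 kPa

Δp ≈ 448 kPa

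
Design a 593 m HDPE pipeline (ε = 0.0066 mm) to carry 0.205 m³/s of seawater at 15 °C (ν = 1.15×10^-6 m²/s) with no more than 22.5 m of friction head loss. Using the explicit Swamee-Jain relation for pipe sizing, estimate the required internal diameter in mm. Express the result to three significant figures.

D ≈ 260 mm

Swamee-Jain (Type III): D = 0.66·[ε^1.25·(LQ²/(gh_f))^4.75 + ν·Q^9.4·(L/(gh_f))^5.2]^0.04
LQ²/(gh_f) = 0.1129; L/(gh_f) = 2.687
Term 1 = ε^1.25·(…)^4.75 = 1.06×10^-11; Term 2 = ν·Q^9.4·(…)^5.2 = 6.65×10^-11
D = 0.66·(1.06×10^-11 + 6.65×10^-11)^0.04 = 0.2600 m = 260 mm
Check: V = 3.86 m/s, Re = 8.73×10^5, f = 0.01242, h_f = 21.5 m ≈ 22.5 m ✓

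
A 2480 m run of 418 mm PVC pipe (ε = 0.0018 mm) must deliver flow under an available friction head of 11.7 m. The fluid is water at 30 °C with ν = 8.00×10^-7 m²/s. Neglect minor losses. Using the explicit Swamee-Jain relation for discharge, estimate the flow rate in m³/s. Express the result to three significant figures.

Swamee-Jain (Type II): Q = -0.965·√(gD⁵h_f/L)·ln[ε/(3.7D) + √(3.17ν²L/(gD³h_f))]
√(gD⁵h_f/L) = √(9.81·0.418⁵·11.7/2480) = 0.02430
ε/(3.7D) = 1.16×10^-6; √(3.17ν²L/(gD³h_f)) = 2.45×10^-5
Q = -0.965·0.02430·ln(2.566×10^-5) = 0.2479 m³/s
Check: V = 1.81 m/s, Re = 9.44×10^5, f = 0.01183, h_f = 11.7 m ≈ 11.7 m ✓

Q ≈ 0.248 m³/s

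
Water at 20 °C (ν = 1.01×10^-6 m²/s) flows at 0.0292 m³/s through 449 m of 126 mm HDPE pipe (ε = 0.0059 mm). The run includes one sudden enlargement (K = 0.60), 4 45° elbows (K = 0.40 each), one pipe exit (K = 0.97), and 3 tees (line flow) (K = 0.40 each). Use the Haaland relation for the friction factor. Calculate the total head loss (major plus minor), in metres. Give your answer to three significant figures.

V = 4Q/(πD²) = 2.342 m/s; V²/2g = 0.2795 m
Re = 2.92×10^5, ε/D = 4.68×10^-5 → f = 0.01482 (Haaland)
Major: h_f = f(L/D)·V²/2g = 0.01482·3563·0.2795 = 14.76 m
Minor: ΣK = 4.37; h_m = ΣK·V²/2g = 1.221 m
Total H_L = 14.76 + 1.221 = 15.98 m

H_L ≈ 16.0 m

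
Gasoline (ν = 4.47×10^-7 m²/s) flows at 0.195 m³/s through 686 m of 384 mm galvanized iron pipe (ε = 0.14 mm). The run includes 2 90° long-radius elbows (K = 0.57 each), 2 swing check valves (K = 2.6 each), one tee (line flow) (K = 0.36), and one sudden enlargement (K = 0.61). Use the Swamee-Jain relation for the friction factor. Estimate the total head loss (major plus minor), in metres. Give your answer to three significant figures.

H_L ≈ 5.21 m

V = 4Q/(πD²) = 1.684 m/s; V²/2g = 0.1445 m
Re = 1.45×10^6, ε/D = 3.65×10^-4 → f = 0.01611 (Swamee-Jain)
Major: h_f = f(L/D)·V²/2g = 0.01611·1786·0.1445 = 4.158 m
Minor: ΣK = 7.31; h_m = ΣK·V²/2g = 1.056 m
Total H_L = 4.158 + 1.056 = 5.214 m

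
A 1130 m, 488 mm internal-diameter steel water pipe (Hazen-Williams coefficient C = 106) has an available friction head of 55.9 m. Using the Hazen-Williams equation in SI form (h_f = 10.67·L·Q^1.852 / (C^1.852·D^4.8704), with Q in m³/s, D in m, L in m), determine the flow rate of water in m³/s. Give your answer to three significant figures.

Rearranging: Q = [h_f·C^1.852·D^4.8704 / (10.67·L)]^(1/1.852)
Q = [55.9·106^1.852·0.488^4.8704 / (10.67·1130)]^0.540 = 0.8826 m³/s

Q ≈ 0.883 m³/s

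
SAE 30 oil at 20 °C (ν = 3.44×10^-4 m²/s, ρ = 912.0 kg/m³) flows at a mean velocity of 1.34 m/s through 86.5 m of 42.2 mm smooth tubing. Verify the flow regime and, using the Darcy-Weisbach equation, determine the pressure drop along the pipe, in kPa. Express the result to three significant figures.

Re = VD/ν = 1.34·0.04220/3.44×10^-4 = 164 → laminar (Re < 2300)
f = 64/Re = 0.3893
h_f = f(L/D)V²/(2g) = 0.3893·(86.5/0.04220)·1.34²/(2·9.81) = 73.04 m
Δp = ρg·h_f = 912.0·9.81·73.04 = 653.4 kPa

Δp ≈ 653 kPa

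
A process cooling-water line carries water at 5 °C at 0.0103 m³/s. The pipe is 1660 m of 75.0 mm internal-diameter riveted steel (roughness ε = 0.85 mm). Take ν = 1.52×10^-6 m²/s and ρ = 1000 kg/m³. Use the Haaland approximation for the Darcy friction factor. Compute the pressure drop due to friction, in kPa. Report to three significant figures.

V = 4Q/(πD²) = 4·0.0103/(π·0.0750²) = 2.331 m/s
Re = VD/ν = 2.331·0.0750/1.52×10^-6 = 1.15×10^5 → turbulent
ε/D = 0.85/75.0 = 0.0113
Haaland: f = 0.04009
h_f = f(L/D)V²/(2g) = 0.04009·(1660/0.0750)·2.331²/(2·9.81) = 245.8 m
Δp = ρg·h_f = 1000·9.81·245.8 = 2412 kPa

Δp ≈ 2410 kPa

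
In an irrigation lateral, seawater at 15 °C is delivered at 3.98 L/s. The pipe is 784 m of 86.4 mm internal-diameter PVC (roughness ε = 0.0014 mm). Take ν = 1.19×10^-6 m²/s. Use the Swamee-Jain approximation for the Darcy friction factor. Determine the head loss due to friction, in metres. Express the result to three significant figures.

V = 4Q/(πD²) = 4·0.00398/(π·0.0864²) = 0.6788 m/s
Re = VD/ν = 0.6788·0.0864/1.19×10^-6 = 4.93×10^4 → turbulent
ε/D = 0.0014/86.4 = 1.62×10^-5
Swamee-Jain: f = 0.02089
h_f = f(L/D)V²/(2g) = 0.02089·(784/0.0864)·0.6788²/(2·9.81) = 4.453 m

h_f ≈ 4.45 m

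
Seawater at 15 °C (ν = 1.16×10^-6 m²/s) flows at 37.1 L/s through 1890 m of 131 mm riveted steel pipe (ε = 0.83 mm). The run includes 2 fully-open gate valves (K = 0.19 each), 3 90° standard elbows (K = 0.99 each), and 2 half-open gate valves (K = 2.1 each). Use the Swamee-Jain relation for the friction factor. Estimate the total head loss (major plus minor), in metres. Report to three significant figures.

H_L ≈ 187 m

V = 4Q/(πD²) = 2.753 m/s; V²/2g = 0.3862 m
Re = 3.11×10^5, ε/D = 0.00634 → f = 0.03306 (Swamee-Jain)
Major: h_f = f(L/D)·V²/2g = 0.03306·14427·0.3862 = 184.2 m
Minor: ΣK = 7.55; h_m = ΣK·V²/2g = 2.916 m
Total H_L = 184.2 + 2.916 = 187.1 m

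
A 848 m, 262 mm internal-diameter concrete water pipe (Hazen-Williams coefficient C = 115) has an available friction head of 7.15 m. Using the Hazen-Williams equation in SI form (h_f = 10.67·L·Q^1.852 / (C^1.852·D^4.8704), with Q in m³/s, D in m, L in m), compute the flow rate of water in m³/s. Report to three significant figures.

Rearranging: Q = [h_f·C^1.852·D^4.8704 / (10.67·L)]^(1/1.852)
Q = [7.15·115^1.852·0.262^4.8704 / (10.67·848)]^0.540 = 0.07176 m³/s

Q ≈ 0.0718 m³/s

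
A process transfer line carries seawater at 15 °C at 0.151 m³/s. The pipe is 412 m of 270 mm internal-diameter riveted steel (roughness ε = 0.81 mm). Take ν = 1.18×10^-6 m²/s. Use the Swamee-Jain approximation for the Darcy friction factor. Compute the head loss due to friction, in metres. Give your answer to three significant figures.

h_f ≈ 14.3 m

V = 4Q/(πD²) = 4·0.151/(π·0.270²) = 2.637 m/s
Re = VD/ν = 2.637·0.270/1.18×10^-6 = 6.03×10^5 → turbulent
ε/D = 0.81/270 = 0.00300
Swamee-Jain: f = 0.02649
h_f = f(L/D)V²/(2g) = 0.02649·(412/0.270)·2.637²/(2·9.81) = 14.33 m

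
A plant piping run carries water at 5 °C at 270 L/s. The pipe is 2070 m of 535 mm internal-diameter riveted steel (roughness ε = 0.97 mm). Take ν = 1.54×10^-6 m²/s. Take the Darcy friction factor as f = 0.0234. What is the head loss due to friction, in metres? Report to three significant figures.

V = 4Q/(πD²) = 4·0.270/(π·0.535²) = 1.201 m/s
h_f = f(L/D)V²/(2g) = 0.02340·(2070/0.535)·1.201²/(2·9.81) = 6.657 m

h_f ≈ 6.66 m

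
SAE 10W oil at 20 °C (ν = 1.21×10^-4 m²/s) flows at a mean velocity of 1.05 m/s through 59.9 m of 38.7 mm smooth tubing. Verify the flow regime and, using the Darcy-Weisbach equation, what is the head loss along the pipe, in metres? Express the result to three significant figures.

h_f ≈ 16.6 m

Re = VD/ν = 1.05·0.03870/1.21×10^-4 = 336 → laminar (Re < 2300)
f = 64/Re = 0.1906
h_f = f(L/D)V²/(2g) = 0.1906·(59.9/0.03870)·1.05²/(2·9.81) = 16.58 m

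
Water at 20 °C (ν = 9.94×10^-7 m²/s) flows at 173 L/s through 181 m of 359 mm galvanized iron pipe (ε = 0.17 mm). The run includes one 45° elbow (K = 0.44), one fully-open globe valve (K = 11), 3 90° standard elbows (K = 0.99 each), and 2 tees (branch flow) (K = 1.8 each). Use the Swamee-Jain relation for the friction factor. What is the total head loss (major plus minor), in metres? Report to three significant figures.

V = 4Q/(πD²) = 1.709 m/s; V²/2g = 0.1489 m
Re = 6.17×10^5, ε/D = 4.74×10^-4 → f = 0.01743 (Swamee-Jain)
Major: h_f = f(L/D)·V²/2g = 0.01743·504.2·0.1489 = 1.308 m
Minor: ΣK = 18.0; h_m = ΣK·V²/2g = 2.681 m
Total H_L = 1.308 + 2.681 = 3.990 m

H_L ≈ 3.99 m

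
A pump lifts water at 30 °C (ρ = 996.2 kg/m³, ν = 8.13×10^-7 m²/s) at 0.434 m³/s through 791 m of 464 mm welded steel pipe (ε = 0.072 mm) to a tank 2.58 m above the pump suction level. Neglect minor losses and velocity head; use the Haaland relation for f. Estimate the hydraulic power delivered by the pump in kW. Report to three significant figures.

V = 4Q/(πD²) = 2.567 m/s; Re = 1.46×10^6; ε/D = 1.55×10^-4; f = 0.01379
h_f = f(L/D)V²/2g = 7.891 m
Total head H = z + h_f = 2.58 + 7.891 = 10.47 m
P_hyd = ρgQH = 996.2·9.81·0.434·10.47 = 44.41 kW

P_hyd ≈ 44.4 kW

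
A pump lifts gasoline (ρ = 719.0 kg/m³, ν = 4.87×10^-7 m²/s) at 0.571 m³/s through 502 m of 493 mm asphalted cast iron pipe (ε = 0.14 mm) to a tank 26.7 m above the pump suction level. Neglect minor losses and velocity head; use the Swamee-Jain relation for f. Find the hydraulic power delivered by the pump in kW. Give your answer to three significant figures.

P_hyd ≈ 136 kW

V = 4Q/(πD²) = 2.991 m/s; Re = 3.03×10^6; ε/D = 2.84×10^-4; f = 0.01509
h_f = f(L/D)V²/2g = 7.009 m
Total head H = z + h_f = 26.7 + 7.009 = 33.71 m
P_hyd = ρgQH = 719.0·9.81·0.571·33.71 = 135.8 kW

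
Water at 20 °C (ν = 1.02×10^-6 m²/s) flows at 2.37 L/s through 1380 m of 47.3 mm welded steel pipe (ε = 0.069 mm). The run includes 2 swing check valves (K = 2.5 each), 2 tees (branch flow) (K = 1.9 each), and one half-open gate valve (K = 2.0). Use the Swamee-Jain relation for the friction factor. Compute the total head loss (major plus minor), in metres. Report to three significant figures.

V = 4Q/(πD²) = 1.349 m/s; V²/2g = 0.09272 m
Re = 6.25×10^4, ε/D = 0.00146 → f = 0.02483 (Swamee-Jain)
Major: h_f = f(L/D)·V²/2g = 0.02483·29175·0.09272 = 67.17 m
Minor: ΣK = 10.8; h_m = ΣK·V²/2g = 1.001 m
Total H_L = 67.17 + 1.001 = 68.17 m

H_L ≈ 68.2 m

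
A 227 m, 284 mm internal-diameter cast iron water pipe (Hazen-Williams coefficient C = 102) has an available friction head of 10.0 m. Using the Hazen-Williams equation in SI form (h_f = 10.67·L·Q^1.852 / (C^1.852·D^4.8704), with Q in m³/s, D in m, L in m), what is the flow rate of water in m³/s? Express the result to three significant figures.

Rearranging: Q = [h_f·C^1.852·D^4.8704 / (10.67·L)]^(1/1.852)
Q = [10.0·102^1.852·0.284^4.8704 / (10.67·227)]^0.540 = 0.1921 m³/s

Q ≈ 0.192 m³/s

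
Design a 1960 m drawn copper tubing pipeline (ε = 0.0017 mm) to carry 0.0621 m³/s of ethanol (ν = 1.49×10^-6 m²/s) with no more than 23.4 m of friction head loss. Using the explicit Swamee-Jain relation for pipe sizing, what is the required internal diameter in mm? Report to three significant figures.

D ≈ 212 mm

Swamee-Jain (Type III): D = 0.66·[ε^1.25·(LQ²/(gh_f))^4.75 + ν·Q^9.4·(L/(gh_f))^5.2]^0.04
LQ²/(gh_f) = 0.03293; L/(gh_f) = 8.538
Term 1 = ε^1.25·(…)^4.75 = 5.58×10^-15; Term 2 = ν·Q^9.4·(…)^5.2 = 4.69×10^-13
D = 0.66·(5.58×10^-15 + 4.69×10^-13)^0.04 = 0.2121 m = 212 mm
Check: V = 1.76 m/s, Re = 2.50×10^5, f = 0.01496, h_f = 21.8 m ≈ 23.4 m ✓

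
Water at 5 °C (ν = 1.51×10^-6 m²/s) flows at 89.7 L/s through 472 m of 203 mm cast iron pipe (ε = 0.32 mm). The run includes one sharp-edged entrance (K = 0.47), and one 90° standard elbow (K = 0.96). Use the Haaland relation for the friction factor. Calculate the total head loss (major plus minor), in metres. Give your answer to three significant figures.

H_L ≈ 21.1 m

V = 4Q/(πD²) = 2.771 m/s; V²/2g = 0.3915 m
Re = 3.73×10^5, ε/D = 0.00158 → f = 0.02256 (Haaland)
Major: h_f = f(L/D)·V²/2g = 0.02256·2325·0.3915 = 20.53 m
Minor: ΣK = 1.43; h_m = ΣK·V²/2g = 0.5598 m
Total H_L = 20.53 + 0.5598 = 21.09 m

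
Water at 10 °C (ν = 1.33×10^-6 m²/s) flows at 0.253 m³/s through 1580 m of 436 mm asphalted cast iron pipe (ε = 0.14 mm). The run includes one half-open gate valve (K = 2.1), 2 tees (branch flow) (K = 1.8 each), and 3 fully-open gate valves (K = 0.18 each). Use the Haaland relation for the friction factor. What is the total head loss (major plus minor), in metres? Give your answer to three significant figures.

H_L ≈ 9.52 m

V = 4Q/(πD²) = 1.695 m/s; V²/2g = 0.1464 m
Re = 5.56×10^5, ε/D = 3.21×10^-4 → f = 0.01622 (Haaland)
Major: h_f = f(L/D)·V²/2g = 0.01622·3624·0.1464 = 8.603 m
Minor: ΣK = 6.24; h_m = ΣK·V²/2g = 0.9133 m
Total H_L = 8.603 + 0.9133 = 9.516 m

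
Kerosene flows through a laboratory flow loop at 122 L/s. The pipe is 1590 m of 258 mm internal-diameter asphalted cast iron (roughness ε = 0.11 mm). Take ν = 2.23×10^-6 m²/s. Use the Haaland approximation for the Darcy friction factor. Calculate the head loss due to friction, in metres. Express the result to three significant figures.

h_f ≈ 30.4 m

V = 4Q/(πD²) = 4·0.122/(π·0.258²) = 2.334 m/s
Re = VD/ν = 2.334·0.258/2.23×10^-6 = 2.70×10^5 → turbulent
ε/D = 0.11/258 = 4.26×10^-4
Haaland: f = 0.01777
h_f = f(L/D)V²/(2g) = 0.01777·(1590/0.258)·2.334²/(2·9.81) = 30.40 m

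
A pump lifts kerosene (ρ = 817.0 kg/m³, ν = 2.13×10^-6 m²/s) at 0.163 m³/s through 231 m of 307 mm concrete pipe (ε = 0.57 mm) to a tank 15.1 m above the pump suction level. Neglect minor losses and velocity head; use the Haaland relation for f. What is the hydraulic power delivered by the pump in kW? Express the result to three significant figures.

V = 4Q/(πD²) = 2.202 m/s; Re = 3.17×10^5; ε/D = 0.00186; f = 0.02354
h_f = f(L/D)V²/2g = 4.377 m
Total head H = z + h_f = 15.1 + 4.377 = 19.48 m
P_hyd = ρgQH = 817.0·9.81·0.163·19.48 = 25.45 kW

P_hyd ≈ 25.4 kW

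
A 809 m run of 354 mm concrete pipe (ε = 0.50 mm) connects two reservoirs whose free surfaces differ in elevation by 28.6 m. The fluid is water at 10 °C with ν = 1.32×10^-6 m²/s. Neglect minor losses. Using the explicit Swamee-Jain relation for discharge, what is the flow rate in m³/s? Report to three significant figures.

Swamee-Jain (Type II): Q = -0.965·√(gD⁵h_f/L)·ln[ε/(3.7D) + √(3.17ν²L/(gD³h_f))]
√(gD⁵h_f/L) = √(9.81·0.354⁵·28.6/809) = 0.04391
ε/(3.7D) = 3.82×10^-4; √(3.17ν²L/(gD³h_f)) = 1.89×10^-5
Q = -0.965·0.04391·ln(4.007×10^-4) = 0.3314 m³/s
Check: V = 3.37 m/s, Re = 9.03×10^5, f = 0.02175, h_f = 28.7 m ≈ 28.6 m ✓

Q ≈ 0.331 m³/s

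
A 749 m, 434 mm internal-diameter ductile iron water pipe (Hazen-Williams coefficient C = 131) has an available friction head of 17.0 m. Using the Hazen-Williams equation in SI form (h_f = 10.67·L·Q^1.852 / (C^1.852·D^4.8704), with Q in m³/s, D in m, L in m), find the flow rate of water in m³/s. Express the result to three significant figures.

Q ≈ 0.526 m³/s

Rearranging: Q = [h_f·C^1.852·D^4.8704 / (10.67·L)]^(1/1.852)
Q = [17.0·131^1.852·0.434^4.8704 / (10.67·749)]^0.540 = 0.5261 m³/s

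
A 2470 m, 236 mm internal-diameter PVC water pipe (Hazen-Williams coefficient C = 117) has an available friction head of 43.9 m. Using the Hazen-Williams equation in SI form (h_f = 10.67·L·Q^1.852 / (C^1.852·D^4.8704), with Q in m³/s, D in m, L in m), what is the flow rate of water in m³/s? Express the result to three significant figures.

Q ≈ 0.0830 m³/s

Rearranging: Q = [h_f·C^1.852·D^4.8704 / (10.67·L)]^(1/1.852)
Q = [43.9·117^1.852·0.236^4.8704 / (10.67·2470)]^0.540 = 0.08296 m³/s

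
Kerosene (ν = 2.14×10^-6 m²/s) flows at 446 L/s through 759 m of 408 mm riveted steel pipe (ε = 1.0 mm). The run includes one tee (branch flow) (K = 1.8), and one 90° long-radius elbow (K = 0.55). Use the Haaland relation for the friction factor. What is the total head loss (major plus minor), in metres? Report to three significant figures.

V = 4Q/(πD²) = 3.411 m/s; V²/2g = 0.5931 m
Re = 6.50×10^5, ε/D = 0.00245 → f = 0.02501 (Haaland)
Major: h_f = f(L/D)·V²/2g = 0.02501·1860·0.5931 = 27.59 m
Minor: ΣK = 2.35; h_m = ΣK·V²/2g = 1.394 m
Total H_L = 27.59 + 1.394 = 28.98 m

H_L ≈ 29.0 m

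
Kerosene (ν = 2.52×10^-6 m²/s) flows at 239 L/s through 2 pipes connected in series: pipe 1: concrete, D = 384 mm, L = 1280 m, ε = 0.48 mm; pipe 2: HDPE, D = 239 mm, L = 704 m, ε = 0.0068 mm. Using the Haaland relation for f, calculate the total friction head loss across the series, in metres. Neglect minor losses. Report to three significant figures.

Pipe 1: V = 2.064 m/s, Re = 3.14×10^5, ε/D = 0.00125, f = 0.02149, h_1 = f(L/D)V²/2g = 15.55 m
Pipe 2: V = 5.327 m/s, Re = 5.05×10^5, ε/D = 2.85×10^-5, f = 0.01338, h_2 = f(L/D)V²/2g = 57.02 m
Series → Q common, losses add: H = Σh = 72.57 m

H ≈ 72.6 m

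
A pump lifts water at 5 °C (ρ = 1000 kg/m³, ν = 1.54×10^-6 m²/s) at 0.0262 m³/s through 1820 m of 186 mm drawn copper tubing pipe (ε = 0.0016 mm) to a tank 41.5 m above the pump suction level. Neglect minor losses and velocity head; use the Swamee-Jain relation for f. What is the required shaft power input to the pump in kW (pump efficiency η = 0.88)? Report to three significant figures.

P_shaft ≈ 14.5 kW

V = 4Q/(πD²) = 0.9642 m/s; Re = 1.16×10^5; ε/D = 8.60×10^-6; f = 0.01736
h_f = f(L/D)V²/2g = 8.052 m
Total head H = z + h_f = 41.5 + 8.052 = 49.55 m
P_hyd = ρgQH = 1000·9.81·0.0262·49.55 = 12.74 kW
P_shaft = P_hyd/η = 12.74/0.88 = 14.47 kW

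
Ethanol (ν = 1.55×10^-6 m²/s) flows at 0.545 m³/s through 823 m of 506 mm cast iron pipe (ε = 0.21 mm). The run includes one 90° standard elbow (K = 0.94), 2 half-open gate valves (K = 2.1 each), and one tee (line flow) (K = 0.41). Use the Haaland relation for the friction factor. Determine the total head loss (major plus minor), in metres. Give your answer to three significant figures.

V = 4Q/(πD²) = 2.710 m/s; V²/2g = 0.3744 m
Re = 8.85×10^5, ε/D = 4.15×10^-4 → f = 0.01662 (Haaland)
Major: h_f = f(L/D)·V²/2g = 0.01662·1626·0.3744 = 10.12 m
Minor: ΣK = 5.55; h_m = ΣK·V²/2g = 2.078 m
Total H_L = 10.12 + 2.078 = 12.20 m

H_L ≈ 12.2 m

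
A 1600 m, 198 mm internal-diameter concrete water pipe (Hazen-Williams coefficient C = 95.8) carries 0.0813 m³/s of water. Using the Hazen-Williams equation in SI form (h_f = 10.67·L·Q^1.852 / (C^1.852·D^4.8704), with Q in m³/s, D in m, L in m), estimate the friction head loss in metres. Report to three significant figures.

h_f = 10.67·1600·0.0813^1.852 / (95.8^1.852·0.198^4.8704) = 93.28 m

h_f ≈ 93.3 m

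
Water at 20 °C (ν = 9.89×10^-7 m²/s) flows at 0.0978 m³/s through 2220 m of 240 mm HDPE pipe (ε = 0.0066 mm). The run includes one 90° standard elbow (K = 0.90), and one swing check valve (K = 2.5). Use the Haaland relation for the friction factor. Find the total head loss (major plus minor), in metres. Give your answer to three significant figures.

V = 4Q/(πD²) = 2.162 m/s; V²/2g = 0.2382 m
Re = 5.25×10^5, ε/D = 2.75×10^-5 → f = 0.01329 (Haaland)
Major: h_f = f(L/D)·V²/2g = 0.01329·9250·0.2382 = 29.29 m
Minor: ΣK = 3.40; h_m = ΣK·V²/2g = 0.8099 m
Total H_L = 29.29 + 0.8099 = 30.10 m

H_L ≈ 30.1 m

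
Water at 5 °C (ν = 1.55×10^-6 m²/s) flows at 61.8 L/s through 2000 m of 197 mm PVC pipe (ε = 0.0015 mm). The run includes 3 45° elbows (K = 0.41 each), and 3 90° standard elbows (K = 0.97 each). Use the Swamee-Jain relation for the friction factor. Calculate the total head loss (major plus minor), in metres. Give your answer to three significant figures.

H_L ≈ 32.5 m

V = 4Q/(πD²) = 2.028 m/s; V²/2g = 0.2095 m
Re = 2.58×10^5, ε/D = 7.61×10^-6 → f = 0.01487 (Swamee-Jain)
Major: h_f = f(L/D)·V²/2g = 0.01487·10152·0.2095 = 31.64 m
Minor: ΣK = 4.14; h_m = ΣK·V²/2g = 0.8674 m
Total H_L = 31.64 + 0.8674 = 32.51 m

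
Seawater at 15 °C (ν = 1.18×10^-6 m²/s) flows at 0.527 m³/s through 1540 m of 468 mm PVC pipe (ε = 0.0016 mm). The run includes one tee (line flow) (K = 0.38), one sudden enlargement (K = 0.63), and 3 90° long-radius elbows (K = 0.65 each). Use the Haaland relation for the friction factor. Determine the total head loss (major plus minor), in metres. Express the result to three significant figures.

V = 4Q/(πD²) = 3.064 m/s; V²/2g = 0.4784 m
Re = 1.22×10^6, ε/D = 3.42×10^-6 → f = 0.01128 (Haaland)
Major: h_f = f(L/D)·V²/2g = 0.01128·3291·0.4784 = 17.76 m
Minor: ΣK = 2.96; h_m = ΣK·V²/2g = 1.416 m
Total H_L = 17.76 + 1.416 = 19.17 m

H_L ≈ 19.2 m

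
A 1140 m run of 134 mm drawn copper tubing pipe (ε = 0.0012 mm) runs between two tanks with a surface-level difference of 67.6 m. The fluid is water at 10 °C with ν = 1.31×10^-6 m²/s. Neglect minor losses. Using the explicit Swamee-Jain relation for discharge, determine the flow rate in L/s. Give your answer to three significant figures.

Q ≈ 46.7 L/s

Swamee-Jain (Type II): Q = -0.965·√(gD⁵h_f/L)·ln[ε/(3.7D) + √(3.17ν²L/(gD³h_f))]
√(gD⁵h_f/L) = √(9.81·0.134⁵·67.6/1140) = 0.005013
ε/(3.7D) = 2.42×10^-6; √(3.17ν²L/(gD³h_f)) = 6.23×10^-5
Q = -0.965·0.005013·ln(6.476×10^-5) = 0.04666 m³/s
Check: V = 3.31 m/s, Re = 3.38×10^5, f = 0.01417, h_f = 67.3 m ≈ 67.6 m ✓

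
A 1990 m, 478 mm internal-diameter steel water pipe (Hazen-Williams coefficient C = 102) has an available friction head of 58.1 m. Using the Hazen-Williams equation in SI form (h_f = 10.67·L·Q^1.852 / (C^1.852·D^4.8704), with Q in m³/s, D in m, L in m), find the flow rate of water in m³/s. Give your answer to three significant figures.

Rearranging: Q = [h_f·C^1.852·D^4.8704 / (10.67·L)]^(1/1.852)
Q = [58.1·102^1.852·0.478^4.8704 / (10.67·1990)]^0.540 = 0.6050 m³/s

Q ≈ 0.605 m³/s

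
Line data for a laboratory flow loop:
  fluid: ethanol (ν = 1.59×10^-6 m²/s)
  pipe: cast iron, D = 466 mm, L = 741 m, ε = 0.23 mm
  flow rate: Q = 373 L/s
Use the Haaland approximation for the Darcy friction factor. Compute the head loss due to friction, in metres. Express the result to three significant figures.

V = 4Q/(πD²) = 4·0.373/(π·0.466²) = 2.187 m/s
Re = VD/ν = 2.187·0.466/1.59×10^-6 = 6.41×10^5 → turbulent
ε/D = 0.23/466 = 4.94×10^-4
Haaland: f = 0.01736
h_f = f(L/D)V²/(2g) = 0.01736·(741/0.466)·2.187²/(2·9.81) = 6.730 m

h_f ≈ 6.73 m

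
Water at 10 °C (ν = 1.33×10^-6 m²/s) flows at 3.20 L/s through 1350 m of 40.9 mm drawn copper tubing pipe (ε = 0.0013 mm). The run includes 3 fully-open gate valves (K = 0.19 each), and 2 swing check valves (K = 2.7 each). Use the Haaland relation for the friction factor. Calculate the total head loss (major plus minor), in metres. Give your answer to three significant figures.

V = 4Q/(πD²) = 2.436 m/s; V²/2g = 0.3024 m
Re = 7.49×10^4, ε/D = 3.18×10^-5 → f = 0.01906 (Haaland)
Major: h_f = f(L/D)·V²/2g = 0.01906·33007·0.3024 = 190.2 m
Minor: ΣK = 5.97; h_m = ΣK·V²/2g = 1.805 m
Total H_L = 190.2 + 1.805 = 192.0 m

H_L ≈ 192 m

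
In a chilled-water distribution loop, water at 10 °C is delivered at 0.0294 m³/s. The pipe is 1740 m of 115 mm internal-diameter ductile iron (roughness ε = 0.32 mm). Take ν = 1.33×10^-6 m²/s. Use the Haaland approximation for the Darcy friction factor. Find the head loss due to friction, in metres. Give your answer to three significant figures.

V = 4Q/(πD²) = 4·0.0294/(π·0.115²) = 2.830 m/s
Re = VD/ν = 2.830·0.115/1.33×10^-6 = 2.45×10^5 → turbulent
ε/D = 0.32/115 = 0.00278
Haaland: f = 0.02619
h_f = f(L/D)V²/(2g) = 0.02619·(1740/0.115)·2.830²/(2·9.81) = 161.8 m

h_f ≈ 162 m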